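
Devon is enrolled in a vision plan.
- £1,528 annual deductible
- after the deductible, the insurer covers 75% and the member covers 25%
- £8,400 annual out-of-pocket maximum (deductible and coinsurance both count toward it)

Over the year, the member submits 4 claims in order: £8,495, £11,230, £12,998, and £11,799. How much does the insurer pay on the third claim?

Claim 1 — £8,495: £1,528 finishes the deductible; £6,967 goes to coinsurance; member's 25% is £1,741.75. Member owes £3,269.75 (running OOP £3,269.75). Insurer: £8,495 − £3,269.75 = £5,225.25.
Claim 2 — £11,230: deductible already satisfied, so member's share is 25% × £11,230 = £2,807.50. Cost to member: £2,807.50. OOP to date £6,077.25. Insurer: £11,230 − £2,807.50 = £8,422.50.
Claim 3 — £12,998: 25% coinsurance on £12,998 = £3,249.50. That would push OOP to £9,326.75, over the £8,400 cap, so member pays £8,400 − £6,077.25 = £2,322.75. Insurer: £12,998 − £2,322.75 = £10,675.25.

£10,675.25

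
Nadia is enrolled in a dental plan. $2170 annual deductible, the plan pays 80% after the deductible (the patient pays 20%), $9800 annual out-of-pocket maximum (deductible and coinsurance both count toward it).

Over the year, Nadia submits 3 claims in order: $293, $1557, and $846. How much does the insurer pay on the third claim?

$420.80

Claim 1 ($293): all of it applies to the deductible. Patient owes $293 (running OOP $293). Plan pays $293 − $293 = $0.
Claim 2 ($1557): entire amount goes to the deductible. Patient owes $1557 (running OOP $1850). Plan pays $1557 − $1557 = $0.
Claim 3 ($846): deductible takes $320, $526 remains; coinsurance $526 × 20% = $105.20. Cost to patient: $425.20. OOP to date $2275.20. Insurer: $846 − $425.20 = $420.80.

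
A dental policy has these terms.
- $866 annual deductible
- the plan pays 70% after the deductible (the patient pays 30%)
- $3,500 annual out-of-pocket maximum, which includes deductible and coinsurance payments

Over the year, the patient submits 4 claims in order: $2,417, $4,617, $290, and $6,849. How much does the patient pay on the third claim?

#1 ($2,417): $866 finishes the deductible; $1,551 goes to coinsurance; 30% of $1,551 = $465.30. Patient pays $1,331.30; OOP now $1,331.30.
#2 ($4,617): deductible already satisfied, so patient's share is 30% × $4,617 = $1,385.10. Cost to patient: $1,385.10. OOP to date $2,716.40.
#3 ($290): deductible met; 30% of $290 = $87. Patient pays $87; OOP now $2,803.40.

$87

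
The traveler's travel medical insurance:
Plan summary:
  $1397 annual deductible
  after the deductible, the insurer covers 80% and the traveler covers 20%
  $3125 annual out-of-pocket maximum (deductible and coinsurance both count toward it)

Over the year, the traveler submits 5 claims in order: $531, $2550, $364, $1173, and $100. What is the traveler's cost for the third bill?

Claim 1 — $531: entire amount goes to the deductible. Cost to traveler: $531. OOP to date $531.
Claim 2 — $2550: deductible takes $866, $1684 remains; coinsurance $1684 × 20% = $336.80. Cost to traveler: $1202.80. OOP to date $1733.80.
Claim 3 — $364: deductible already satisfied, so traveler's share is 20% × $364 = $72.80. Traveler pays $72.80; OOP now $1806.60.

$72.80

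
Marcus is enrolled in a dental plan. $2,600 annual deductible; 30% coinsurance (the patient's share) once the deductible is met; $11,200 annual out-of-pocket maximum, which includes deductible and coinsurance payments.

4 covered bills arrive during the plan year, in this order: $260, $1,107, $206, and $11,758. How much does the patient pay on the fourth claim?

Bill 1, $260: entire amount goes to the deductible. Cost to patient: $260. OOP to date $260.
Bill 2, $1,107: fully absorbed by the deductible. Patient owes $1,107 (running OOP $1,367).
Bill 3, $206: all of it applies to the deductible. Patient owes $206 (running OOP $1,573).
Bill 4, $11,758: $1,027 to deductible, leaving $10,731; coinsurance $10,731 × 30% = $3,219.30. Cost to patient: $4,246.30. OOP to date $5,819.30.

$4,246.30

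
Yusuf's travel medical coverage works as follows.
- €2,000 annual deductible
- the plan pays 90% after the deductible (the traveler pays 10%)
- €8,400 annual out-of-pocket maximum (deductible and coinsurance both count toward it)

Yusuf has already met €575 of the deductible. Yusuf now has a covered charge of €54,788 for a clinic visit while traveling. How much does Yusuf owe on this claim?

Deductible still to meet: €2,000 − €575 = €1,425.
That leaves €54,788 − €1,425 = €53,363 for coinsurance.
10% of €53,363 = €5,336.30 falls to the traveler.
That puts the traveler's cost at €1,425 + €5,336.30 = €6,761.30 before any cap.
Total out-of-pocket so far would be €575 + €6,761.30 = €7,336.30, below the €8,400 cap — no reduction.

€6,761.30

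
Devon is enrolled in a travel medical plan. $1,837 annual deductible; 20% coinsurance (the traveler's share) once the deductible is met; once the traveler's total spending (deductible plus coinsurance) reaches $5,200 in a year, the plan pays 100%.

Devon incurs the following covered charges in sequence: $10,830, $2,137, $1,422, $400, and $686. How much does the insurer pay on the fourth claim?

$320

Claim 1 ($10,830): $1,837 to deductible, leaving $8,993; 20% of $8,993 = $1,798.60. Cost to traveler: $3,635.60. OOP to date $3,635.60. Plan pays $10,830 − $3,635.60 = $7,194.40.
Claim 2 ($2,137): deductible met; 20% of $2,137 = $427.40. Traveler pays $427.40; OOP now $4,063. Plan pays $2,137 − $427.40 = $1,709.60.
Claim 3 ($1,422): 20% coinsurance on $1,422 = $284.40. Cost to traveler: $284.40. OOP to date $4,347.40. Insurer: $1,422 − $284.40 = $1,137.60.
Claim 4 ($400): deductible met; 20% of $400 = $80. Traveler owes $80 (running OOP $4,427.40). Plan pays $400 − $80 = $320.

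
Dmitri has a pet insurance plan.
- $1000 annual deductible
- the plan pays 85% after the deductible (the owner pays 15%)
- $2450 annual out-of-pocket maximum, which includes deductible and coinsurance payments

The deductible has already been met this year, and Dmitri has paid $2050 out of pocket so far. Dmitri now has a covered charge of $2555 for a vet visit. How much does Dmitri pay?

$383.25

The deductible is already satisfied, so the full bill goes to coinsurance.
15% of $2555 = $383.25 falls to the owner.
Total out-of-pocket so far would be $2050 + $383.25 = $2433.25, below the $2450 cap — no reduction.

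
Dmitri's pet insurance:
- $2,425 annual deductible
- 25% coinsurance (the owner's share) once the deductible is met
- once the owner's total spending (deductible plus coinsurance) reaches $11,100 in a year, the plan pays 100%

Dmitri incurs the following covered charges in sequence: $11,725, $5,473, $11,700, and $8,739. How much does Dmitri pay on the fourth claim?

Bill 1, $11,725: deductible takes $2,425, $9,300 remains; owner's 25% is $2,325. Owner owes $4,750 (running OOP $4,750).
Bill 2, $5,473: deductible already satisfied, so owner's share is 25% × $5,473 = $1,368.25. Owner pays $1,368.25; OOP now $6,118.25.
Bill 3, $11,700: deductible met; 25% of $11,700 = $2,925. Cost to owner: $2,925. OOP to date $9,043.25.
Bill 4, $8,739: 25% coinsurance on $8,739 = $2,184.75. OOP would hit $11,228 > $11,100, so the cap limits the owner to $11,100 − $9,043.25 = $2,056.75.

$2,056.75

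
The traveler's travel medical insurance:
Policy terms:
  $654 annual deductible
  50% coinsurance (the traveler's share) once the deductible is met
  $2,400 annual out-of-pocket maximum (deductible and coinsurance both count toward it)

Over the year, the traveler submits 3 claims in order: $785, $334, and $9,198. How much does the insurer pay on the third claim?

$7,684.50

Bill 1, $785: $654 to deductible, leaving $131; traveler's 50% is $65.50. Traveler pays $719.50; OOP now $719.50. Plan pays $785 − $719.50 = $65.50.
Bill 2, $334: deductible met; 50% of $334 = $167. Traveler pays $167; OOP now $886.50. Plan pays $334 − $167 = $167.
Bill 3, $9,198: deductible already satisfied, so traveler's share is 50% × $9,198 = $4,599. Adding that to $886.50 gives $5,485.50, past the $2,400 cap; traveler pays only $2,400 − $886.50 = $1,513.50. Plan pays $9,198 − $1,513.50 = $7,684.50.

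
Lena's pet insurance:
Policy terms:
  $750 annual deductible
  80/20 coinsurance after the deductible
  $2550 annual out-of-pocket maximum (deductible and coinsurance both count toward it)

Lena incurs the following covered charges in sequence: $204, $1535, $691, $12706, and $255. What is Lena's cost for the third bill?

Claim 1 ($204): all of it applies to the deductible. Owner owes $204 (running OOP $204).
Claim 2 ($1535): $546 to deductible, leaving $989; coinsurance $989 × 20% = $197.80. Cost to owner: $743.80. OOP to date $947.80.
Claim 3 ($691): 20% coinsurance on $691 = $138.20. Owner pays $138.20; OOP now $1086.

$138.20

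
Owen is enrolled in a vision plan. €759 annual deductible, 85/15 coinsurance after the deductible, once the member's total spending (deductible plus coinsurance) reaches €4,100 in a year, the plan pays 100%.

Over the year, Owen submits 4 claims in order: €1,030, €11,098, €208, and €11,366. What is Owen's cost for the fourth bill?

Claim 1 (€1,030): €759 to deductible, leaving €271; coinsurance €271 × 15% = €40.65. Cost to member: €799.65. OOP to date €799.65.
Claim 2 (€11,098): deductible already satisfied, so member's share is 15% × €11,098 = €1,664.70. Cost to member: €1,664.70. OOP to date €2,464.35.
Claim 3 (€208): deductible met; 15% of €208 = €31.20. Cost to member: €31.20. OOP to date €2,495.55.
Claim 4 (€11,366): 15% coinsurance on €11,366 = €1,704.90. OOP would hit €4,200.45 > €4,100, so the cap limits the member to €4,100 − €2,495.55 = €1,604.45.

€1,604.45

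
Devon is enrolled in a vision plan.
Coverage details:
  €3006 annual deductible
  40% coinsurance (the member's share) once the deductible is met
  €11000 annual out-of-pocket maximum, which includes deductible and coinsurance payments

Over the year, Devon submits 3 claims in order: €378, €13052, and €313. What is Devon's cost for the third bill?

€125.20

Bill 1, €378: fully absorbed by the deductible. Cost to member: €378. OOP to date €378.
Bill 2, €13052: €2628 to deductible, leaving €10424; member's 40% is €4169.60. Member owes €6797.60 (running OOP €7175.60).
Bill 3, €313: 40% coinsurance on €313 = €125.20. Member owes €125.20 (running OOP €7300.80).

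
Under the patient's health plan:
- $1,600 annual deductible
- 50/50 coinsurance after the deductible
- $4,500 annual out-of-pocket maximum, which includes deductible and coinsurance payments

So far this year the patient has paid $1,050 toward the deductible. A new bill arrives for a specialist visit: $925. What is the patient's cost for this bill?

$1,050 of the $1,600 deductible is already met, leaving $550.
After the $550 deductible portion, $925 − $550 = $375 is subject to coinsurance.
50% of $375 = $187.50 falls to the patient.
That puts the patient's cost at $550 + $187.50 = $737.50 before any cap.
Cumulative spending $1,050 + $737.50 = $1,787.50 stays under the $4,500 maximum.

$737.50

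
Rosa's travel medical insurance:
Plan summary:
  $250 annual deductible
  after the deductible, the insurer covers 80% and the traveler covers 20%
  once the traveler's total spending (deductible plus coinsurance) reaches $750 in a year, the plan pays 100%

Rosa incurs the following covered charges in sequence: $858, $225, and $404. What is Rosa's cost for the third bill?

#1 ($858): $250 to deductible, leaving $608; 20% of $608 = $121.60. Cost to traveler: $371.60. OOP to date $371.60.
#2 ($225): 20% coinsurance on $225 = $45. Traveler owes $45 (running OOP $416.60).
#3 ($404): deductible met; 20% of $404 = $80.80. Traveler pays $80.80; OOP now $497.40.

$80.80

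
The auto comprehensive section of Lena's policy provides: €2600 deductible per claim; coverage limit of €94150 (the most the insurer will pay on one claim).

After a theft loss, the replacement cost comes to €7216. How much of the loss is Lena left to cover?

€2600

After the deductible, €7216 − €2600 = €4616 remains.
€4616 is within the €94150 limit, so the insurer pays €4616.
The policyholder bears the rest of the original loss: €7216 − €4616 = €2600.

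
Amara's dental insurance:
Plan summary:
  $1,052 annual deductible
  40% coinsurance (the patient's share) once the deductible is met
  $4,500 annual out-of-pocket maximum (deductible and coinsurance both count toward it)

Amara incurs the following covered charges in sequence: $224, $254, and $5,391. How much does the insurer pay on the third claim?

#1 ($224): fully absorbed by the deductible. Patient owes $224 (running OOP $224). Plan pays $224 − $224 = $0.
#2 ($254): fully absorbed by the deductible. Cost to patient: $254. OOP to date $478. Insurer: $254 − $254 = $0.
#3 ($5,391): $574 finishes the deductible; $4,817 goes to coinsurance; 40% of $4,817 = $1,926.80. Patient owes $2,500.80 (running OOP $2,978.80). Insurer: $5,391 − $2,500.80 = $2,890.20.

$2,890.20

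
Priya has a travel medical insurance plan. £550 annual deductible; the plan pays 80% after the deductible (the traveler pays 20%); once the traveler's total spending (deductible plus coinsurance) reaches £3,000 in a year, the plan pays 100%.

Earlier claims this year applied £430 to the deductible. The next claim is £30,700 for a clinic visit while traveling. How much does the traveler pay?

Remaining deductible: £550 − £430 = £120.
The remaining £30,580 (= £30,700 − £120) moves to coinsurance.
Coinsurance: £30,580 × 20% = £6,116.
So the traveler owes £120 + £6,116 = £6,236 before any cap.
Adding £6,236 to the £430 already spent would give £6,666, which exceeds the £3,000 cap; the traveler pays just £3,000 − £430 = £2,570.

£2,570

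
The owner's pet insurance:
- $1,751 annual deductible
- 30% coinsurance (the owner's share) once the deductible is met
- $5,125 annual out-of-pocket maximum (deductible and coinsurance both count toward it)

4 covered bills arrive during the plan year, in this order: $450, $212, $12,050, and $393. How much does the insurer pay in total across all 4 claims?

#1 ($450): all of it applies to the deductible. Owner pays $450; OOP now $450. Insurer: $450 − $450 = $0.
#2 ($212): all of it applies to the deductible. Owner pays $212; OOP now $662. Plan pays $212 − $212 = $0.
#3 ($12,050): $1,089 to deductible, leaving $10,961; coinsurance $10,961 × 30% = $3,288.30. Owner pays $4,377.30; OOP now $5,039.30. Insurer: $12,050 − $4,377.30 = $7,672.70.
#4 ($393): deductible already satisfied, so owner's share is 30% × $393 = $117.90. That would push OOP to $5,157.20, over the $5,125 cap, so owner pays $5,125 − $5,039.30 = $85.70. Insurer: $393 − $85.70 = $307.30.
Insurer total = bills − owner's total = $13,105 − $5,125 = $7,980.

$7,980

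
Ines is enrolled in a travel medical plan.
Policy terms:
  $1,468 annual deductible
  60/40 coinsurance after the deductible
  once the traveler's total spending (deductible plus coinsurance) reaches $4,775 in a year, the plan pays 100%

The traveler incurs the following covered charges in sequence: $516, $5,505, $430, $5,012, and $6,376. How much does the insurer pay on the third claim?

#1 ($516): fully absorbed by the deductible. Traveler pays $516; OOP now $516. Plan pays $516 − $516 = $0.
#2 ($5,505): $952 to deductible, leaving $4,553; traveler's 40% is $1,821.20. Traveler pays $2,773.20; OOP now $3,289.20. Insurer: $5,505 − $2,773.20 = $2,731.80.
#3 ($430): 40% coinsurance on $430 = $172. Traveler pays $172; OOP now $3,461.20. Plan pays $430 − $172 = $258.

$258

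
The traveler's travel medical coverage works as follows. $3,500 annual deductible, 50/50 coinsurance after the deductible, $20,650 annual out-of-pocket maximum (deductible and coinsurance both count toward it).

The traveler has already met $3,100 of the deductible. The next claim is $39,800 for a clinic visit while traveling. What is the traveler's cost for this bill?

$17,550

Remaining deductible: $3,500 − $3,100 = $400.
That leaves $39,800 − $400 = $39,400 for coinsurance.
50% of $39,400 = $19,700 falls to the traveler.
That puts the traveler's cost at $400 + $19,700 = $20,100 before any cap.
That would bring total out-of-pocket to $23,200, past the $20,650 cap. The traveler is capped at $20,650 − $3,100 = $17,550 on this claim.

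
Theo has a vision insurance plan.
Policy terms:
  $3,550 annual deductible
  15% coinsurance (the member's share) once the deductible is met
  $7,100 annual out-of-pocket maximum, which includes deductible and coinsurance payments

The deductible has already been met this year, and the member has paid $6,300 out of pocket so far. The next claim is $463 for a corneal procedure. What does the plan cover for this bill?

$393.55

The deductible is already satisfied, so the full bill goes to coinsurance.
Coinsurance: $463 × 15% = $69.45.
Year-to-date out-of-pocket becomes $6,300 + $69.45 = $6,369.45, still under the $7,100 maximum, so no cap applies.
Insurer pays the balance: $463 − $69.45 = $393.55.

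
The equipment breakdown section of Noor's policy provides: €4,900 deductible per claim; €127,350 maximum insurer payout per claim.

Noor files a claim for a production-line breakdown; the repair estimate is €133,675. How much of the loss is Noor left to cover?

€6,325

Subtract the deductible: €133,675 − €4,900 = €128,775.
Since €128,775 > €127,350, the payout is capped at €127,350.
Business owner's share is the uncovered remainder: €133,675 − €127,350 = €6,325.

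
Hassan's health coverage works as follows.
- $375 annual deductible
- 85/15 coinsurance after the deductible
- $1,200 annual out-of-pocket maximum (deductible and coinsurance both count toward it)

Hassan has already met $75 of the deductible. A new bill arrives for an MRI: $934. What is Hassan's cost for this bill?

$395.10

Remaining deductible: $375 − $75 = $300.
The remaining $634 (= $934 − $300) moves to coinsurance.
15% of $634 = $95.10 falls to the patient.
That puts the patient's cost at $300 + $95.10 = $395.10 before any cap.
Total out-of-pocket so far would be $75 + $395.10 = $470.10, below the $1,200 cap — no reduction.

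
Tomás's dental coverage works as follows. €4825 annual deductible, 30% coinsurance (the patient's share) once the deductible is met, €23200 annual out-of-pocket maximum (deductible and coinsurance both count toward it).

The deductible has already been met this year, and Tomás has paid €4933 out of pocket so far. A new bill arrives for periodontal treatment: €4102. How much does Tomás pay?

The deductible is already satisfied, so the full bill goes to coinsurance.
Coinsurance: €4102 × 30% = €1230.60.
Year-to-date out-of-pocket becomes €4933 + €1230.60 = €6163.60, still under the €23200 maximum, so no cap applies.

€1230.60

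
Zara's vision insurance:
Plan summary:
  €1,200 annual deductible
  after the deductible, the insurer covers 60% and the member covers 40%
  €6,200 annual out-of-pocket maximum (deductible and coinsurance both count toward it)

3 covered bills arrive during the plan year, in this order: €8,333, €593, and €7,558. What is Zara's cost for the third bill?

€1,909.60

Claim 1 — €8,333: €1,200 finishes the deductible; €7,133 goes to coinsurance; member's 40% is €2,853.20. Member owes €4,053.20 (running OOP €4,053.20).
Claim 2 — €593: deductible met; 40% of €593 = €237.20. Cost to member: €237.20. OOP to date €4,290.40.
Claim 3 — €7,558: deductible met; 40% of €7,558 = €3,023.20. OOP would hit €7,313.60 > €6,200, so the cap limits the member to €6,200 − €4,290.40 = €1,909.60.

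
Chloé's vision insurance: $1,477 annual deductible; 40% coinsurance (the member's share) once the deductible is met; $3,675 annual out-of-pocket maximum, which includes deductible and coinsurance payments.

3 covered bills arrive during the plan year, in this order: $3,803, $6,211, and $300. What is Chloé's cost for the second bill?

$1,267.60

Claim 1 — $3,803: deductible takes $1,477, $2,326 remains; member's 40% is $930.40. Member pays $2,407.40; OOP now $2,407.40.
Claim 2 — $6,211: 40% coinsurance on $6,211 = $2,484.40. OOP would hit $4,891.80 > $3,675, so the cap limits the member to $3,675 − $2,407.40 = $1,267.60.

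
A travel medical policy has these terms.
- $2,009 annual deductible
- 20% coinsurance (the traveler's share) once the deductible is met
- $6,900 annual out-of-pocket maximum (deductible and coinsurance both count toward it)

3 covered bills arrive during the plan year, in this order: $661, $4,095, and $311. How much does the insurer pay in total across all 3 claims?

$2,446.40

Bill 1, $661: fully absorbed by the deductible. Traveler owes $661 (running OOP $661). Insurer: $661 − $661 = $0.
Bill 2, $4,095: deductible takes $1,348, $2,747 remains; coinsurance $2,747 × 20% = $549.40. Cost to traveler: $1,897.40. OOP to date $2,558.40. Plan pays $4,095 − $1,897.40 = $2,197.60.
Bill 3, $311: deductible already satisfied, so traveler's share is 20% × $311 = $62.20. Cost to traveler: $62.20. OOP to date $2,620.60. Insurer: $311 − $62.20 = $248.80.
Insurer total = bills − traveler's total = $5,067 − $2,620.60 = $2,446.40.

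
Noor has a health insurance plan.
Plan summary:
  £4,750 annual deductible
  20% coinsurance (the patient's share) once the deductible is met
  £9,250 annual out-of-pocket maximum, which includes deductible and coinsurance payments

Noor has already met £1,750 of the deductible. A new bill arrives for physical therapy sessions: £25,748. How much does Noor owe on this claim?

Remaining deductible: £4,750 − £1,750 = £3,000.
The remaining £22,748 (= £25,748 − £3,000) moves to coinsurance.
Patient's 20% share of £22,748 is £4,549.60.
So the patient owes £3,000 + £4,549.60 = £7,549.60 before any cap.
That would bring total out-of-pocket to £9,299.60, past the £9,250 cap. The patient is capped at £9,250 − £1,750 = £7,500 on this claim.

£7,500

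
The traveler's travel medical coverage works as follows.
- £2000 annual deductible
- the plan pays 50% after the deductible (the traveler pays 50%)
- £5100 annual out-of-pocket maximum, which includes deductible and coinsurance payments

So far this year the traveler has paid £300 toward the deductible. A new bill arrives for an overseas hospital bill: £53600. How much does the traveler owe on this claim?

£4800

Remaining deductible: £2000 − £300 = £1700.
That leaves £53600 − £1700 = £51900 for coinsurance.
Coinsurance: £51900 × 50% = £25950.
So the traveler owes £1700 + £25950 = £27650 before any cap.
Adding £27650 to the £300 already spent would give £27950, which exceeds the £5100 cap; the traveler pays just £5100 − £300 = £4800.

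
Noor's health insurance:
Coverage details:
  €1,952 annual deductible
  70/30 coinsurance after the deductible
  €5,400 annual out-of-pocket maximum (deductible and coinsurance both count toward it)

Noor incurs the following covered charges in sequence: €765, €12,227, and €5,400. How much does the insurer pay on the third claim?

#1 (€765): all of it applies to the deductible. Cost to patient: €765. OOP to date €765. Insurer: €765 − €765 = €0.
#2 (€12,227): deductible takes €1,187, €11,040 remains; coinsurance €11,040 × 30% = €3,312. Patient pays €4,499; OOP now €5,264. Plan pays €12,227 − €4,499 = €7,728.
#3 (€5,400): deductible met; 30% of €5,400 = €1,620. Adding that to €5,264 gives €6,884, past the €5,400 cap; patient pays only €5,400 − €5,264 = €136. Plan pays €5,400 − €136 = €5,264.

€5,264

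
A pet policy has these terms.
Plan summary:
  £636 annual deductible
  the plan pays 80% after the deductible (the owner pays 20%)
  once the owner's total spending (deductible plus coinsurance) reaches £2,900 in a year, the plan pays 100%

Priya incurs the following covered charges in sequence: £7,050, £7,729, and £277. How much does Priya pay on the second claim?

#1 (£7,050): deductible takes £636, £6,414 remains; 20% of £6,414 = £1,282.80. Cost to owner: £1,918.80. OOP to date £1,918.80.
#2 (£7,729): deductible already satisfied, so owner's share is 20% × £7,729 = £1,545.80. OOP would hit £3,464.60 > £2,900, so the cap limits the owner to £2,900 − £1,918.80 = £981.20.

£981.20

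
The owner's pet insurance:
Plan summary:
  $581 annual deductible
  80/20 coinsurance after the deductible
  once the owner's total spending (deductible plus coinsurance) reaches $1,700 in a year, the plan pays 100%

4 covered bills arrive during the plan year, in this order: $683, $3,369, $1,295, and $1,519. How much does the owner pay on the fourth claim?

$165.80

#1 ($683): $581 finishes the deductible; $102 goes to coinsurance; 20% of $102 = $20.40. Owner owes $601.40 (running OOP $601.40).
#2 ($3,369): deductible already satisfied, so owner's share is 20% × $3,369 = $673.80. Cost to owner: $673.80. OOP to date $1,275.20.
#3 ($1,295): deductible already satisfied, so owner's share is 20% × $1,295 = $259. Cost to owner: $259. OOP to date $1,534.20.
#4 ($1,519): deductible met; 20% of $1,519 = $303.80. OOP would hit $1,838 > $1,700, so the cap limits the owner to $1,700 − $1,534.20 = $165.80.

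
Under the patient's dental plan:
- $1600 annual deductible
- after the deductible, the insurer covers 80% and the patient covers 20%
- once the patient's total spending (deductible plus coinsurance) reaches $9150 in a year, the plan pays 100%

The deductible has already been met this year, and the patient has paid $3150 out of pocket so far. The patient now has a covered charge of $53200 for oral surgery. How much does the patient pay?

With the deductible met, the entire $53200 is subject to coinsurance.
Coinsurance: $53200 × 20% = $10640.
Year-to-date out-of-pocket would reach $3150 + $10640 = $13790, above the $9150 maximum, so the patient pays only $9150 − $3150 = $6000.

$6000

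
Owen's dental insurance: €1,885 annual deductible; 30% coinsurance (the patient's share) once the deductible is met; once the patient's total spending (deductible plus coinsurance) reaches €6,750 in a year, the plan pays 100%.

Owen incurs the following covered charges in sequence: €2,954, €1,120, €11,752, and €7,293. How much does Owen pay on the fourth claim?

Claim 1 — €2,954: €1,885 finishes the deductible; €1,069 goes to coinsurance; 30% of €1,069 = €320.70. Cost to patient: €2,205.70. OOP to date €2,205.70.
Claim 2 — €1,120: 30% coinsurance on €1,120 = €336. Patient owes €336 (running OOP €2,541.70).
Claim 3 — €11,752: deductible met; 30% of €11,752 = €3,525.60. Patient pays €3,525.60; OOP now €6,067.30.
Claim 4 — €7,293: deductible already satisfied, so patient's share is 30% × €7,293 = €2,187.90. Adding that to €6,067.30 gives €8,255.20, past the €6,750 cap; patient pays only €6,750 − €6,067.30 = €682.70.

€682.70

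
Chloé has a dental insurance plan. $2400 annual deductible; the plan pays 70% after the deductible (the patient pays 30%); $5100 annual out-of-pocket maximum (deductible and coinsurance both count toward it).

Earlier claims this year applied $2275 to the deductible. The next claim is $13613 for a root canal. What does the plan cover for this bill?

Deductible still to meet: $2400 − $2275 = $125.
That leaves $13613 − $125 = $13488 for coinsurance.
30% of $13488 = $4046.40 falls to the patient.
Patient responsibility before any cap: $125 + $4046.40 = $4171.40.
That would bring total out-of-pocket to $6446.40, past the $5100 cap. The patient is capped at $5100 − $2275 = $2825 on this claim.
The plan picks up $13613 − $2825 = $10788.

$10788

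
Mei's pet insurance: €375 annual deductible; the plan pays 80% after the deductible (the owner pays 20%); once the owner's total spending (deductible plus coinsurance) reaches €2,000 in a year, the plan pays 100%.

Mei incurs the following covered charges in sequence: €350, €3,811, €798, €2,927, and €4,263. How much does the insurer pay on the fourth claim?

€2,341.60

#1 (€350): all of it applies to the deductible. Owner owes €350 (running OOP €350). Plan pays €350 − €350 = €0.
#2 (€3,811): deductible takes €25, €3,786 remains; 20% of €3,786 = €757.20. Owner owes €782.20 (running OOP €1,132.20). Plan pays €3,811 − €782.20 = €3,028.80.
#3 (€798): 20% coinsurance on €798 = €159.60. Cost to owner: €159.60. OOP to date €1,291.80. Plan pays €798 − €159.60 = €638.40.
#4 (€2,927): 20% coinsurance on €2,927 = €585.40. Cost to owner: €585.40. OOP to date €1,877.20. Insurer: €2,927 − €585.40 = €2,341.60.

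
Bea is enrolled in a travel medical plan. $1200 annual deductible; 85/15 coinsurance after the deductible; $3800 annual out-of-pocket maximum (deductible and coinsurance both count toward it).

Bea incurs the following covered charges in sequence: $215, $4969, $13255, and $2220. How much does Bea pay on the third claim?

#1 ($215): entire amount goes to the deductible. Traveler owes $215 (running OOP $215).
#2 ($4969): deductible takes $985, $3984 remains; 15% of $3984 = $597.60. Traveler owes $1582.60 (running OOP $1797.60).
#3 ($13255): deductible already satisfied, so traveler's share is 15% × $13255 = $1988.25. Traveler pays $1988.25; OOP now $3785.85.

$1988.25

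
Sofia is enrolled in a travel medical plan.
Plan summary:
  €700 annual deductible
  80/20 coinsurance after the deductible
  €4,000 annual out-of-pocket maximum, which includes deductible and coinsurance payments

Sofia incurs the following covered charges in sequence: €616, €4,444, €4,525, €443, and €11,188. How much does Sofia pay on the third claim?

#1 (€616): entire amount goes to the deductible. Traveler owes €616 (running OOP €616).
#2 (€4,444): €84 finishes the deductible; €4,360 goes to coinsurance; coinsurance €4,360 × 20% = €872. Cost to traveler: €956. OOP to date €1,572.
#3 (€4,525): deductible met; 20% of €4,525 = €905. Traveler pays €905; OOP now €2,477.

€905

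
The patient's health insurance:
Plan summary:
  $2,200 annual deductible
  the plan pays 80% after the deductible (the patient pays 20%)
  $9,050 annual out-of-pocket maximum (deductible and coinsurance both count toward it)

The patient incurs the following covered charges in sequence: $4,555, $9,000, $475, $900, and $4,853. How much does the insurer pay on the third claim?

$380

Claim 1 ($4,555): $2,200 to deductible, leaving $2,355; patient's 20% is $471. Patient pays $2,671; OOP now $2,671. Insurer: $4,555 − $2,671 = $1,884.
Claim 2 ($9,000): deductible met; 20% of $9,000 = $1,800. Cost to patient: $1,800. OOP to date $4,471. Plan pays $9,000 − $1,800 = $7,200.
Claim 3 ($475): deductible already satisfied, so patient's share is 20% × $475 = $95. Patient owes $95 (running OOP $4,566). Insurer: $475 − $95 = $380.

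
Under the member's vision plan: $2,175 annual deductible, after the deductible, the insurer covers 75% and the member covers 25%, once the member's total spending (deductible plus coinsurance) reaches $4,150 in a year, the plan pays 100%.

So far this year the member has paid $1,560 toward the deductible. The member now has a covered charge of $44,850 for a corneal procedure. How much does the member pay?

Remaining deductible: $2,175 − $1,560 = $615.
That leaves $44,850 − $615 = $44,235 for coinsurance.
Member's 25% share of $44,235 is $11,058.75.
So the member owes $615 + $11,058.75 = $11,673.75 before any cap.
That would bring total out-of-pocket to $13,233.75, past the $4,150 cap. The member is capped at $4,150 − $1,560 = $2,590 on this claim.

$2,590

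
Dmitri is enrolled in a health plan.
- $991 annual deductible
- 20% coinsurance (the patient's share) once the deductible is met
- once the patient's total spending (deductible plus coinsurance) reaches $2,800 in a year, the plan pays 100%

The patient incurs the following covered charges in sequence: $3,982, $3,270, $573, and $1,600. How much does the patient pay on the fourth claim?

$320

Bill 1, $3,982: $991 finishes the deductible; $2,991 goes to coinsurance; 20% of $2,991 = $598.20. Patient owes $1,589.20 (running OOP $1,589.20).
Bill 2, $3,270: deductible already satisfied, so patient's share is 20% × $3,270 = $654. Patient owes $654 (running OOP $2,243.20).
Bill 3, $573: deductible met; 20% of $573 = $114.60. Patient pays $114.60; OOP now $2,357.80.
Bill 4, $1,600: 20% coinsurance on $1,600 = $320. Patient owes $320 (running OOP $2,677.80).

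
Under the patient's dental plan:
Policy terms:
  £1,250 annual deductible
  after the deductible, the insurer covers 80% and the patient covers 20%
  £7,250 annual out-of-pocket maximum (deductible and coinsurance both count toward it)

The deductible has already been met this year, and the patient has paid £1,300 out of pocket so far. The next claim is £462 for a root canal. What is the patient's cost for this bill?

With the deductible met, the entire £462 is subject to coinsurance.
Patient's 20% share of £462 is £92.40.
Cumulative spending £1,300 + £92.40 = £1,392.40 stays under the £7,250 maximum.

£92.40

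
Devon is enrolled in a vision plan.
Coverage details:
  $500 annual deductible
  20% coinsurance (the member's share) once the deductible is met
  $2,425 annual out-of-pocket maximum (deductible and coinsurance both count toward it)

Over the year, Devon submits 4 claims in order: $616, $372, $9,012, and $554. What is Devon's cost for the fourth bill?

$25

Claim 1 ($616): deductible takes $500, $116 remains; member's 20% is $23.20. Member owes $523.20 (running OOP $523.20).
Claim 2 ($372): 20% coinsurance on $372 = $74.40. Member pays $74.40; OOP now $597.60.
Claim 3 ($9,012): 20% coinsurance on $9,012 = $1,802.40. Member pays $1,802.40; OOP now $2,400.
Claim 4 ($554): deductible met; 20% of $554 = $110.80. That would push OOP to $2,510.80, over the $2,425 cap, so member pays $2,425 − $2,400 = $25.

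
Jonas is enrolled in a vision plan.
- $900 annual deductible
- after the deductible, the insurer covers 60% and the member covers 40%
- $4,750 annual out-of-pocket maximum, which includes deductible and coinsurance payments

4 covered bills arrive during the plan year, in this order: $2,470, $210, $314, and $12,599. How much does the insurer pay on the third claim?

Claim 1 ($2,470): deductible takes $900, $1,570 remains; member's 40% is $628. Member owes $1,528 (running OOP $1,528). Insurer: $2,470 − $1,528 = $942.
Claim 2 ($210): deductible already satisfied, so member's share is 40% × $210 = $84. Member pays $84; OOP now $1,612. Plan pays $210 − $84 = $126.
Claim 3 ($314): deductible already satisfied, so member's share is 40% × $314 = $125.60. Member owes $125.60 (running OOP $1,737.60). Plan pays $314 − $125.60 = $188.40.

$188.40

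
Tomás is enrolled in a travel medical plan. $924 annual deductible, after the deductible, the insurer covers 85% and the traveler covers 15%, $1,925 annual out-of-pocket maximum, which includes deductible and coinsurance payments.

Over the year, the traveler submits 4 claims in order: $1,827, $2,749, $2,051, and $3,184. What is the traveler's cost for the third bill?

$307.65

#1 ($1,827): deductible takes $924, $903 remains; traveler's 15% is $135.45. Traveler pays $1,059.45; OOP now $1,059.45.
#2 ($2,749): deductible already satisfied, so traveler's share is 15% × $2,749 = $412.35. Traveler pays $412.35; OOP now $1,471.80.
#3 ($2,051): deductible already satisfied, so traveler's share is 15% × $2,051 = $307.65. Traveler owes $307.65 (running OOP $1,779.45).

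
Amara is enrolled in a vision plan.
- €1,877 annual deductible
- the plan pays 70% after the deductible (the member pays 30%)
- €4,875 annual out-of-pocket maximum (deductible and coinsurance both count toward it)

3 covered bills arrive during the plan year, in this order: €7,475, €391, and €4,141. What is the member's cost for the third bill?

€1,201.30

Claim 1 (€7,475): €1,877 to deductible, leaving €5,598; coinsurance €5,598 × 30% = €1,679.40. Cost to member: €3,556.40. OOP to date €3,556.40.
Claim 2 (€391): 30% coinsurance on €391 = €117.30. Member pays €117.30; OOP now €3,673.70.
Claim 3 (€4,141): deductible already satisfied, so member's share is 30% × €4,141 = €1,242.30. Adding that to €3,673.70 gives €4,916, past the €4,875 cap; member pays only €4,875 − €3,673.70 = €1,201.30.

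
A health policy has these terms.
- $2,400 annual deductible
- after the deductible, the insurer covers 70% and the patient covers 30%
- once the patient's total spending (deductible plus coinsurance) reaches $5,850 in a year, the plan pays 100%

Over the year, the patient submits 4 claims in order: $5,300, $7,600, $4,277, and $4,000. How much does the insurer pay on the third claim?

#1 ($5,300): $2,400 to deductible, leaving $2,900; coinsurance $2,900 × 30% = $870. Cost to patient: $3,270. OOP to date $3,270. Plan pays $5,300 − $3,270 = $2,030.
#2 ($7,600): deductible met; 30% of $7,600 = $2,280. Patient pays $2,280; OOP now $5,550. Insurer: $7,600 − $2,280 = $5,320.
#3 ($4,277): 30% coinsurance on $4,277 = $1,283.10. That would push OOP to $6,833.10, over the $5,850 cap, so patient pays $5,850 − $5,550 = $300. Insurer: $4,277 − $300 = $3,977.

$3,977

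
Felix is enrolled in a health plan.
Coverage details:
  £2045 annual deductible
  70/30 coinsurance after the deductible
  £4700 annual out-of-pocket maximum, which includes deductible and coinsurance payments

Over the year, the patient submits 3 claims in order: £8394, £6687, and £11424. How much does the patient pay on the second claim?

£750.30

Bill 1, £8394: £2045 finishes the deductible; £6349 goes to coinsurance; 30% of £6349 = £1904.70. Patient owes £3949.70 (running OOP £3949.70).
Bill 2, £6687: deductible already satisfied, so patient's share is 30% × £6687 = £2006.10. OOP would hit £5955.80 > £4700, so the cap limits the patient to £4700 − £3949.70 = £750.30.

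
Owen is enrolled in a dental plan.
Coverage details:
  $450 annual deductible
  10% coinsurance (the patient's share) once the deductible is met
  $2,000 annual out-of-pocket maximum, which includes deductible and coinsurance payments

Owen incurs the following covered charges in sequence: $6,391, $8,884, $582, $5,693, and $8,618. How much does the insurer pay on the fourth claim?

$5,683.70

Claim 1 ($6,391): $450 to deductible, leaving $5,941; 10% of $5,941 = $594.10. Cost to patient: $1,044.10. OOP to date $1,044.10. Plan pays $6,391 − $1,044.10 = $5,346.90.
Claim 2 ($8,884): 10% coinsurance on $8,884 = $888.40. Cost to patient: $888.40. OOP to date $1,932.50. Plan pays $8,884 − $888.40 = $7,995.60.
Claim 3 ($582): deductible already satisfied, so patient's share is 10% × $582 = $58.20. Patient owes $58.20 (running OOP $1,990.70). Plan pays $582 − $58.20 = $523.80.
Claim 4 ($5,693): 10% coinsurance on $5,693 = $569.30. Adding that to $1,990.70 gives $2,560, past the $2,000 cap; patient pays only $2,000 − $1,990.70 = $9.30. Plan pays $5,693 − $9.30 = $5,683.70.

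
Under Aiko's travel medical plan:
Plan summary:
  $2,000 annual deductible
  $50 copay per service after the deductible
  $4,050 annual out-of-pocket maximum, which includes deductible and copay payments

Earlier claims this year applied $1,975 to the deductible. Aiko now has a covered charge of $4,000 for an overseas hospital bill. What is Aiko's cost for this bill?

Deductible still to meet: $2,000 − $1,975 = $25.
That leaves $4,000 − $25 = $3,975 for the copay.
Copay on this service: $50.
So the traveler owes $25 + $50 = $75 before any cap.
Year-to-date out-of-pocket becomes $1,975 + $75 = $2,050, still under the $4,050 maximum, so no cap applies.

$75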